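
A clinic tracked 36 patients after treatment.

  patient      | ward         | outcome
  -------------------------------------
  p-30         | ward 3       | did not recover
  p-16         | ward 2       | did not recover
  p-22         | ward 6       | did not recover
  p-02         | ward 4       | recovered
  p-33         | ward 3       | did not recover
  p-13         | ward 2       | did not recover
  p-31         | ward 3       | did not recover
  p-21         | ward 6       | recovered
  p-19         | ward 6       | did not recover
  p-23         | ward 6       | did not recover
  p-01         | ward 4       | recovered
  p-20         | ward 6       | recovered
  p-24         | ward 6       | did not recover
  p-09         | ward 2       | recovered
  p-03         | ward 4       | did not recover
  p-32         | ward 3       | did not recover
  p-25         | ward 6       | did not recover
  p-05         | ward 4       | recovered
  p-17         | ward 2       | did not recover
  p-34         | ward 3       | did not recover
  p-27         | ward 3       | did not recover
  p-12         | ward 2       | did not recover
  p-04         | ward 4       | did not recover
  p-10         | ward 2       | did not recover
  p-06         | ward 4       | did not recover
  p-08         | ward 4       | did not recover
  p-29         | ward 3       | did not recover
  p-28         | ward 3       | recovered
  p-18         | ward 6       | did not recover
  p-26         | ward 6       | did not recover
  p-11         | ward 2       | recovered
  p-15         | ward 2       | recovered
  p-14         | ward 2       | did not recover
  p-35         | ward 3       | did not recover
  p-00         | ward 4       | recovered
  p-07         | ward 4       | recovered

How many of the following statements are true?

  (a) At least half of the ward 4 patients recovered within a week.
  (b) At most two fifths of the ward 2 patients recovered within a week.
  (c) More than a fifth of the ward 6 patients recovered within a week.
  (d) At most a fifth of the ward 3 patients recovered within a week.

(a) ward 4: |A| = 9, |A ∩ B| = 5; needs |A ∩ B| ≥ |A ∖ B| — true.
(b) ward 2: |A| = 9, |A ∩ B| = 3; needs |A ∩ B| / |A| ≤ 2/5 — true.
(c) ward 6: |A| = 9, |A ∩ B| = 2; needs |A ∩ B| / |A| > 1/5 — true.
(d) ward 3: |A| = 9, |A ∩ B| = 1; needs |A ∩ B| / |A| ≤ 1/5 — true.

4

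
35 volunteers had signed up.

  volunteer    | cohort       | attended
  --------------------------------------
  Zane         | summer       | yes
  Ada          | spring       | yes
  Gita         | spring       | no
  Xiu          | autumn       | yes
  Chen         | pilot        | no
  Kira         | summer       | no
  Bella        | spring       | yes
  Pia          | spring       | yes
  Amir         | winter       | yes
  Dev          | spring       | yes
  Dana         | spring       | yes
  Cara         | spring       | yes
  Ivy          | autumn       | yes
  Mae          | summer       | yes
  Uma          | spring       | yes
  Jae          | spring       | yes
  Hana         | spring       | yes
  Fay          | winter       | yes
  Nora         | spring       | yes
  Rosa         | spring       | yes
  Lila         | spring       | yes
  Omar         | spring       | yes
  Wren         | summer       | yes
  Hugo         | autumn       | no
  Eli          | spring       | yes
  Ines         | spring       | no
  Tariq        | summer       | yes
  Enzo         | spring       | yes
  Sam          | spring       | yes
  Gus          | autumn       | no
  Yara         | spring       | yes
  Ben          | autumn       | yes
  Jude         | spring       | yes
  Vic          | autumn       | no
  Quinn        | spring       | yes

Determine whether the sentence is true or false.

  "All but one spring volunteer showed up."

'All but one spring volunteer showed up' holds iff |A ∖ B| = 1.
|A| = 21, |A ∩ B| = 19, |A ∖ B| = 2.
|A ∖ B| = 2, so the statement is false.

False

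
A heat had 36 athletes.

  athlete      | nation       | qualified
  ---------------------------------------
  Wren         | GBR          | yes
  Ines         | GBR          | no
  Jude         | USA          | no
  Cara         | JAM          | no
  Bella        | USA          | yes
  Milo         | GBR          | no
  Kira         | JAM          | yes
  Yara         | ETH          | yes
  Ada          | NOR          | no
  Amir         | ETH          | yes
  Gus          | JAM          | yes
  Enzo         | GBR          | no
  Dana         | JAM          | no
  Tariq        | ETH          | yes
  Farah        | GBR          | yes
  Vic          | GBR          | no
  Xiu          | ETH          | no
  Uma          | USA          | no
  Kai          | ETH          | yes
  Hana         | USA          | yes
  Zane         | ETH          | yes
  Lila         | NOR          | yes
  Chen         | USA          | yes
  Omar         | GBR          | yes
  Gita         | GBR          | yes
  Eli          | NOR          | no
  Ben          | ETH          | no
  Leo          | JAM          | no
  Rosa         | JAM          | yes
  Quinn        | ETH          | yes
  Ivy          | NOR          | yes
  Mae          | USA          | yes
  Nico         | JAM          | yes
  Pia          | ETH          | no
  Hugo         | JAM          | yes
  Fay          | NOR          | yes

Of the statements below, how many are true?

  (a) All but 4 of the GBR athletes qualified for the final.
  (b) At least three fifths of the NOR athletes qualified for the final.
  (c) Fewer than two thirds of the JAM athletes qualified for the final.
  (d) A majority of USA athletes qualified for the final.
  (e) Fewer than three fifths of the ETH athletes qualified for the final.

(a) GBR: |A| = 8, |A ∩ B| = 4; needs |A ∖ B| = 4 — true.
(b) NOR: |A| = 5, |A ∩ B| = 3; needs |A ∩ B| / |A| ≥ 3/5 — true.
(c) JAM: |A| = 8, |A ∩ B| = 5; needs |A ∩ B| / |A| < 2/3 — true.
(d) USA: |A| = 6, |A ∩ B| = 4; needs |A ∩ B| > |A ∖ B| — true.
(e) ETH: |A| = 9, |A ∩ B| = 6; needs |A ∩ B| / |A| < 3/5 — false.

4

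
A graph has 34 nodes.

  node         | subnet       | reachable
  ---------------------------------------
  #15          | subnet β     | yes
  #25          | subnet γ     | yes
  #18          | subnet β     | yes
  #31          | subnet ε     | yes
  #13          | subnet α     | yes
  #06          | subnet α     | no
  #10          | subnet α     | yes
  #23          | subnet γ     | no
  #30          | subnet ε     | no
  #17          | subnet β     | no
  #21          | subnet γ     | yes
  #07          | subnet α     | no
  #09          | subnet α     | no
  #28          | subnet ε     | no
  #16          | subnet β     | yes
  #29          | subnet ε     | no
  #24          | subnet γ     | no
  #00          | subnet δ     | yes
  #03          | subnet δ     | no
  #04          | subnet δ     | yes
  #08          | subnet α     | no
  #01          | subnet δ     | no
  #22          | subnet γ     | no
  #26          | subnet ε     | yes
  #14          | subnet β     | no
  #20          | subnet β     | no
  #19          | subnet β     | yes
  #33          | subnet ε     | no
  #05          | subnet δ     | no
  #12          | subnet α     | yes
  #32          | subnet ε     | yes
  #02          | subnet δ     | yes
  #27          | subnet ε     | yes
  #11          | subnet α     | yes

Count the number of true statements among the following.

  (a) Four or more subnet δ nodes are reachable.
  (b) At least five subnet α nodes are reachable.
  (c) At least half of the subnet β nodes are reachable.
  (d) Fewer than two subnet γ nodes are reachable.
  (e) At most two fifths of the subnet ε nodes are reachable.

(a) subnet δ: |A| = 6, |A ∩ B| = 3; needs |A ∩ B| ≥ 4 — false.
(b) subnet α: |A| = 8, |A ∩ B| = 4; needs |A ∩ B| ≥ 5 — false.
(c) subnet β: |A| = 7, |A ∩ B| = 4; needs |A ∩ B| ≥ |A ∖ B| — true.
(d) subnet γ: |A| = 5, |A ∩ B| = 2; needs |A ∩ B| < 2 — false.
(e) subnet ε: |A| = 8, |A ∩ B| = 4; needs |A ∩ B| / |A| ≤ 2/5 — false.

1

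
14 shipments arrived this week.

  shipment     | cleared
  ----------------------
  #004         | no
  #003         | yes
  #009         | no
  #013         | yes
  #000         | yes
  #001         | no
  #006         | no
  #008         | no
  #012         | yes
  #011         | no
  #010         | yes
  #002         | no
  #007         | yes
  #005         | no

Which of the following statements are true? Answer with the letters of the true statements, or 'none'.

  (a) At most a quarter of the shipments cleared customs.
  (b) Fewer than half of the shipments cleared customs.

(b)

|A| = 14, |A ∩ B| = 6, |A ∖ B| = 8.
(a) |A ∩ B| / |A| ≤ 1/4: fails.
(b) |A ∩ B| < |A ∖ B|: holds.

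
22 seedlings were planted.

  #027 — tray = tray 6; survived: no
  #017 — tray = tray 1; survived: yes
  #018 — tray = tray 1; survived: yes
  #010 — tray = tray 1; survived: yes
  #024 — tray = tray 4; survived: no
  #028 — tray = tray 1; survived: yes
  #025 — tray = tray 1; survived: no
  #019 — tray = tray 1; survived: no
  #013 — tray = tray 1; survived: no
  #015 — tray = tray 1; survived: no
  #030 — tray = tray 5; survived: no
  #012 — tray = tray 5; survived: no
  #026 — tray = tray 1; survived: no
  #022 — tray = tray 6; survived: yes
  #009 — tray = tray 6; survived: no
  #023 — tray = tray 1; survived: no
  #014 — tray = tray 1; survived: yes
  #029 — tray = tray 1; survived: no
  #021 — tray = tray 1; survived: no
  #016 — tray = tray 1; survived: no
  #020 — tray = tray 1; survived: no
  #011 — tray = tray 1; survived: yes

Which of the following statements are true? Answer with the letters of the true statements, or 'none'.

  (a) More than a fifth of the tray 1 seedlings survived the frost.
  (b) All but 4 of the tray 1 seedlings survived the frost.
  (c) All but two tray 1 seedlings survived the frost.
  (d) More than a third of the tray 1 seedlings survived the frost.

|A| = 16, |A ∩ B| = 6, |A ∖ B| = 10.
(a) |A ∩ B| / |A| > 1/5: holds.
(b) |A ∖ B| = 4: fails.
(c) |A ∖ B| = 2: fails.
(d) |A ∩ B| / |A| > 1/3: holds.

(a), (d)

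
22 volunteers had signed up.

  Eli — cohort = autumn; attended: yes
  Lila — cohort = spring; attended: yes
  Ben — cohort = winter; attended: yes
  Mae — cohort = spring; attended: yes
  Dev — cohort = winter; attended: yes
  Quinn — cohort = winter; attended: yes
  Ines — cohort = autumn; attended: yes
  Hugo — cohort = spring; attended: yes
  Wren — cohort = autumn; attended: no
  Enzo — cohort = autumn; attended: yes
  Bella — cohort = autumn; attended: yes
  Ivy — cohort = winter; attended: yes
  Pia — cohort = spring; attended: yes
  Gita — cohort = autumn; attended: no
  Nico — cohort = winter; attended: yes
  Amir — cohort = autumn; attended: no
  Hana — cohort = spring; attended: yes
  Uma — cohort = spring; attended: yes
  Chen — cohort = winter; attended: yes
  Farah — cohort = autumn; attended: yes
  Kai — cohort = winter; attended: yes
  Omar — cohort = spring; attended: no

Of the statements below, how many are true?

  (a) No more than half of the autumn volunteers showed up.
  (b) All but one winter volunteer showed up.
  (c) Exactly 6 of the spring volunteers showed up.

(a) autumn: |A| = 8, |A ∩ B| = 5; needs |A ∩ B| ≤ |A ∖ B| — false.
(b) winter: |A| = 7, |A ∩ B| = 7; needs |A ∖ B| = 1 — false.
(c) spring: |A| = 7, |A ∩ B| = 6; needs |A ∩ B| = 6 — true.

1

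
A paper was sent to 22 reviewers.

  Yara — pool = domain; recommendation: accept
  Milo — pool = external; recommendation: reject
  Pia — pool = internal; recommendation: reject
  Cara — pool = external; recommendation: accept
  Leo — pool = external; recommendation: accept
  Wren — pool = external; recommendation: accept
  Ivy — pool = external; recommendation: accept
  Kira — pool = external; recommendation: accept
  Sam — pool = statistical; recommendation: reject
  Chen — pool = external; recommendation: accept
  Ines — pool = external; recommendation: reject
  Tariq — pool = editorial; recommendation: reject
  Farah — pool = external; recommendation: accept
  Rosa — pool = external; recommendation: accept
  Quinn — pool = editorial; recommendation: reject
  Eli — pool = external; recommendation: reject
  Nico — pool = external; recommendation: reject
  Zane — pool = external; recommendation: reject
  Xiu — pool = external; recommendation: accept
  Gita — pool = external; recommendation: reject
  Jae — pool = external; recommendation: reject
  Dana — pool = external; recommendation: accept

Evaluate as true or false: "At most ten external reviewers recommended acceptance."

Truth condition: |A ∩ B| ≤ 10.
|A| = 17, |A ∩ B| = 10, |A ∖ B| = 7.
|A ∩ B| = 10, so the statement is true.

True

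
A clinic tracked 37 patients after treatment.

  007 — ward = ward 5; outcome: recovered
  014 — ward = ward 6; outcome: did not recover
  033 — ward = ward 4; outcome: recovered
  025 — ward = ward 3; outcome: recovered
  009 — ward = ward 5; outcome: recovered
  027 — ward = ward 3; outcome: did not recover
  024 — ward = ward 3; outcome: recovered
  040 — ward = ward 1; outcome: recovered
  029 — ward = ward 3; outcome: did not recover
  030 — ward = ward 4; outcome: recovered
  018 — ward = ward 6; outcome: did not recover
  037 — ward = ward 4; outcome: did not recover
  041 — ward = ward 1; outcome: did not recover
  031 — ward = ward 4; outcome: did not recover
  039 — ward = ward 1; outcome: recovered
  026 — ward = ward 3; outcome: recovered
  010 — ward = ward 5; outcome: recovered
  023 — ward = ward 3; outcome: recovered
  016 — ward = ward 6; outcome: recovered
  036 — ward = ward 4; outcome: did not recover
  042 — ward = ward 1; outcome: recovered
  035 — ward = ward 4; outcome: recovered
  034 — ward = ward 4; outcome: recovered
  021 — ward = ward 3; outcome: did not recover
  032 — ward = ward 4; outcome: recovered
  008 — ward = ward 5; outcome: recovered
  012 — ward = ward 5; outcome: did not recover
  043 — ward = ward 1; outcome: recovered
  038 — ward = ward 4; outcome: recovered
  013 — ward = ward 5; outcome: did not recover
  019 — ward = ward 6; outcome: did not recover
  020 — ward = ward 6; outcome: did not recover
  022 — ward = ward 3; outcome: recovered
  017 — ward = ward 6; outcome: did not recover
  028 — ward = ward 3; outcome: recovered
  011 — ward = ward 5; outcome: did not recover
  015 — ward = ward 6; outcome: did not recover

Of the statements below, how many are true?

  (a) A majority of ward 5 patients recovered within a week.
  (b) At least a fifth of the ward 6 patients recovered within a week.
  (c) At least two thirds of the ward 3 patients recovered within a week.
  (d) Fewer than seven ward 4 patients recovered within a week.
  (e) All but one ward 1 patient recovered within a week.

4

(a) ward 5: |A| = 7, |A ∩ B| = 4; needs |A ∩ B| > |A ∖ B| — true.
(b) ward 6: |A| = 7, |A ∩ B| = 1; needs |A ∩ B| / |A| ≥ 1/5 — false.
(c) ward 3: |A| = 9, |A ∩ B| = 6; needs |A ∩ B| / |A| ≥ 2/3 — true.
(d) ward 4: |A| = 9, |A ∩ B| = 6; needs |A ∩ B| < 7 — true.
(e) ward 1: |A| = 5, |A ∩ B| = 4; needs |A ∖ B| = 1 — true.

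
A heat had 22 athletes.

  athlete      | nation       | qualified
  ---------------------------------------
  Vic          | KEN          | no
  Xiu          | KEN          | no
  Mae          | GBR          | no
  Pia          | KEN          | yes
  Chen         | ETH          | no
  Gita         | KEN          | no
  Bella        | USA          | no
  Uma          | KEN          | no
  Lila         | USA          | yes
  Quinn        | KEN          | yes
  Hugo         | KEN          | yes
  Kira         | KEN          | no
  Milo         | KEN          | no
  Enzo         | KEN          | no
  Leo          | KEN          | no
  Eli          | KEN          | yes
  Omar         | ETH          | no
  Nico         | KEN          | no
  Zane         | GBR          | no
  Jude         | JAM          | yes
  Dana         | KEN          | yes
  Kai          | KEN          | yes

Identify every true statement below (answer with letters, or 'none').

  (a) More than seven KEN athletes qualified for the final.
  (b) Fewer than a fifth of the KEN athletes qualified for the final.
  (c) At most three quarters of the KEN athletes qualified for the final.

(c)

|A| = 15, |A ∩ B| = 6, |A ∖ B| = 9.
(a) |A ∩ B| > 7: fails.
(b) |A ∩ B| / |A| < 1/5: fails.
(c) |A ∩ B| / |A| ≤ 3/4: holds.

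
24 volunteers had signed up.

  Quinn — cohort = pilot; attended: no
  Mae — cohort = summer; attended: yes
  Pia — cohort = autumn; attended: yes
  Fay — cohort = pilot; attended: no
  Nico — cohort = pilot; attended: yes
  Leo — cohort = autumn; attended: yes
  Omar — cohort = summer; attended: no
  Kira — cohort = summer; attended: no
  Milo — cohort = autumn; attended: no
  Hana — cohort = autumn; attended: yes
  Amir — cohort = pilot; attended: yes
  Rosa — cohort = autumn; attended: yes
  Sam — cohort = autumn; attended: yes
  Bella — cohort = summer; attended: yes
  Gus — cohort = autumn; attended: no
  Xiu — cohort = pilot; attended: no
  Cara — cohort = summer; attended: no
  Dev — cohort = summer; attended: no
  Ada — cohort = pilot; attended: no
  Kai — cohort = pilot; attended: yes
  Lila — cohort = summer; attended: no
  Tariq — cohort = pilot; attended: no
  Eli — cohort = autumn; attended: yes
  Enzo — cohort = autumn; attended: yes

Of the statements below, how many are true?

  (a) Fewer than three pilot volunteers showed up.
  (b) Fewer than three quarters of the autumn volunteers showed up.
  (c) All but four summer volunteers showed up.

0

(a) pilot: |A| = 8, |A ∩ B| = 3; needs |A ∩ B| < 3 — false.
(b) autumn: |A| = 9, |A ∩ B| = 7; needs |A ∩ B| / |A| < 3/4 — false.
(c) summer: |A| = 7, |A ∩ B| = 2; needs |A ∖ B| = 4 — false.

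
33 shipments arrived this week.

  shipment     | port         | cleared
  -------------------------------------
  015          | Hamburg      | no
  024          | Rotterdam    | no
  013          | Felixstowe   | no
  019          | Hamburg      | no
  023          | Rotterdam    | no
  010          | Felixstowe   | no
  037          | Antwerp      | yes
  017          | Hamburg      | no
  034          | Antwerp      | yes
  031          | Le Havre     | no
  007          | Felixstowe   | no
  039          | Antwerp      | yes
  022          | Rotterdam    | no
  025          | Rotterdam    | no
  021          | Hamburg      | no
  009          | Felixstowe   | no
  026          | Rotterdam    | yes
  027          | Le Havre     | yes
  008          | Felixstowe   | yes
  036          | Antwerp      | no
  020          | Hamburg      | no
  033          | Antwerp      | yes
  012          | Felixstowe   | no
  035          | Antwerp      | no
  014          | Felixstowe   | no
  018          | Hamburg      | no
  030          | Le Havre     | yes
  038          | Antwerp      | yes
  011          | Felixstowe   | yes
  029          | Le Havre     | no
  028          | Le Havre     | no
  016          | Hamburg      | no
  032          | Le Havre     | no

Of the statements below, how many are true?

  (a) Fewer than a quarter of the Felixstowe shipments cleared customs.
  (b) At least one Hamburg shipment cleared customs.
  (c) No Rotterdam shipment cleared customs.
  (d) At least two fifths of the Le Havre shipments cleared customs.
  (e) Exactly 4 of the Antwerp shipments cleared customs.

(a) Felixstowe: |A| = 8, |A ∩ B| = 2; needs |A ∩ B| / |A| < 1/4 — false.
(b) Hamburg: |A| = 7, |A ∩ B| = 0; needs A ∩ B ≠ ∅ (|A ∩ B| ≥ 1) — false.
(c) Rotterdam: |A| = 5, |A ∩ B| = 1; needs A ∩ B = ∅ (|A ∩ B| = 0) — false.
(d) Le Havre: |A| = 6, |A ∩ B| = 2; needs |A ∩ B| / |A| ≥ 2/5 — false.
(e) Antwerp: |A| = 7, |A ∩ B| = 5; needs |A ∩ B| = 4 — false.

0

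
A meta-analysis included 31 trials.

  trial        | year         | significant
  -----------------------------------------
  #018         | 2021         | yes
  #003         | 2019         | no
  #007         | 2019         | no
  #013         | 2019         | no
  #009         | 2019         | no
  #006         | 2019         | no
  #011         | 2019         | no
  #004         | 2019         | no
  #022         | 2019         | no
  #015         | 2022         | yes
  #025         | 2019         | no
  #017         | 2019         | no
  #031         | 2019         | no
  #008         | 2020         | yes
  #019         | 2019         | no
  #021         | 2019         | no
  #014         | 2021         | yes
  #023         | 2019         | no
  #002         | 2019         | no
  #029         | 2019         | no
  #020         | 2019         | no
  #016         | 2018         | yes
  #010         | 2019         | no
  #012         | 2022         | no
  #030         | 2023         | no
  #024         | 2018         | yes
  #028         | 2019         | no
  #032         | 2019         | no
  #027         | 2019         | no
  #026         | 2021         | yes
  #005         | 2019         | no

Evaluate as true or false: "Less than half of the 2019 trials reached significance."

True

Truth condition: |A ∩ B| < |A ∖ B|.
|A| = 22, |A ∩ B| = 0, |A ∖ B| = 22.
0 < 22, so the statement is true.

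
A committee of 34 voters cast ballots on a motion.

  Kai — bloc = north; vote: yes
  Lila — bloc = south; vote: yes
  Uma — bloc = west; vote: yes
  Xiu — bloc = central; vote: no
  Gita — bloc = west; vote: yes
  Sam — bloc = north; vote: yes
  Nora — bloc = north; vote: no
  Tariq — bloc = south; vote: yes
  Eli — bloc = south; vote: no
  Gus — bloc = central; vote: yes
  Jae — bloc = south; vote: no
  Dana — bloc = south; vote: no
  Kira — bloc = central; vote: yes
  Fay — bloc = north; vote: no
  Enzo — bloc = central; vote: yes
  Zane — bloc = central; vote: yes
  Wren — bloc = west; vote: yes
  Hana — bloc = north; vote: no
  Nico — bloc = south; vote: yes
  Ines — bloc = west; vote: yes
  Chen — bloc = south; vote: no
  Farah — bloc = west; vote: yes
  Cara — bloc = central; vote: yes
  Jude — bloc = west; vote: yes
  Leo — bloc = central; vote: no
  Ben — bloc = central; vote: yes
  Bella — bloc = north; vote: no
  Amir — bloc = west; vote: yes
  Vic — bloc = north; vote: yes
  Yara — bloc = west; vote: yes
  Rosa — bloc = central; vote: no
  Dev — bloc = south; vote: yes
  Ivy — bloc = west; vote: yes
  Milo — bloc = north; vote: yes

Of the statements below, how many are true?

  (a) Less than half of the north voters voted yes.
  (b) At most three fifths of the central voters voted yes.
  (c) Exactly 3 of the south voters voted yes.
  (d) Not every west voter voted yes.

0

(a) north: |A| = 8, |A ∩ B| = 4; needs |A ∩ B| < |A ∖ B| — false.
(b) central: |A| = 9, |A ∩ B| = 6; needs |A ∩ B| / |A| ≤ 3/5 — false.
(c) south: |A| = 8, |A ∩ B| = 4; needs |A ∩ B| = 3 — false.
(d) west: |A| = 9, |A ∩ B| = 9; needs A ⊄ B (|A ∖ B| ≥ 1) — false.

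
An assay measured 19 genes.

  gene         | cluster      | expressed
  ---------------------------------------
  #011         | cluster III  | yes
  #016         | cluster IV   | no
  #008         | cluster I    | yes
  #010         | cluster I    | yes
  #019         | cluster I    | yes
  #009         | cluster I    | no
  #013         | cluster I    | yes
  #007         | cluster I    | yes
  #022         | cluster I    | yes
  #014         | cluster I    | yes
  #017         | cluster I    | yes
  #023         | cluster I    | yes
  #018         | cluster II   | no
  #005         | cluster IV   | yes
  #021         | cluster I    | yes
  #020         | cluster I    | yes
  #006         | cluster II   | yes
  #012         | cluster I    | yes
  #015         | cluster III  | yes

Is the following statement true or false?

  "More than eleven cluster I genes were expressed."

'More than eleven cluster I genes were expressed' holds iff |A ∩ B| > 11.
A (the restrictor) = {#008, #010, #019, #009, #013, #007, #022, #014, #017, #023, #021, #020, #012}, |A| = 13.
A ∩ B = {#008, #010, #019, #013, #007, #022, #014, #017, #023, #021, #020, #012}, so |A ∩ B| = 12.
|A ∩ B| = 12, so the statement is true.

True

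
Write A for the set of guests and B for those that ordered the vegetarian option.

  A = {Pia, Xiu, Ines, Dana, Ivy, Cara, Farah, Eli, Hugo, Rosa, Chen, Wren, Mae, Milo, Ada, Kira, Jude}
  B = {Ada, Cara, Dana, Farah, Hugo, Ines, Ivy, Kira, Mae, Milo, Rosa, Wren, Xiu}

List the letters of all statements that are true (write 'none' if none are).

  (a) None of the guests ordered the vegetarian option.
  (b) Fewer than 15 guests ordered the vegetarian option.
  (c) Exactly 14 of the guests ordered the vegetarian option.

|A| = 17, |A ∩ B| = 13, |A ∖ B| = 4.
(a) A ∩ B = ∅ (|A ∩ B| = 0): fails.
(b) |A ∩ B| < 15: holds.
(c) |A ∩ B| = 14: fails.

(b)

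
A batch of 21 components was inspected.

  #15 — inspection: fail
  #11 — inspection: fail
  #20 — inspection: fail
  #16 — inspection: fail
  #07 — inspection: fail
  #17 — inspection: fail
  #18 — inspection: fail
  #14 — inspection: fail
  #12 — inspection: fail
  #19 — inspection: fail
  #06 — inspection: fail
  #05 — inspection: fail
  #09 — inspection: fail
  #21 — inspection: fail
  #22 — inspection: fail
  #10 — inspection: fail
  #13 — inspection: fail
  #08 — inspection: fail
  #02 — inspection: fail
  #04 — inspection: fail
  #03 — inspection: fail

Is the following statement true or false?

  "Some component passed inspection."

False

The determiner here denotes the relation: A ∩ B ≠ ∅ (|A ∩ B| ≥ 1).
|A| = 21, |A ∩ B| = 0, |A ∖ B| = 21.
So the statement is false.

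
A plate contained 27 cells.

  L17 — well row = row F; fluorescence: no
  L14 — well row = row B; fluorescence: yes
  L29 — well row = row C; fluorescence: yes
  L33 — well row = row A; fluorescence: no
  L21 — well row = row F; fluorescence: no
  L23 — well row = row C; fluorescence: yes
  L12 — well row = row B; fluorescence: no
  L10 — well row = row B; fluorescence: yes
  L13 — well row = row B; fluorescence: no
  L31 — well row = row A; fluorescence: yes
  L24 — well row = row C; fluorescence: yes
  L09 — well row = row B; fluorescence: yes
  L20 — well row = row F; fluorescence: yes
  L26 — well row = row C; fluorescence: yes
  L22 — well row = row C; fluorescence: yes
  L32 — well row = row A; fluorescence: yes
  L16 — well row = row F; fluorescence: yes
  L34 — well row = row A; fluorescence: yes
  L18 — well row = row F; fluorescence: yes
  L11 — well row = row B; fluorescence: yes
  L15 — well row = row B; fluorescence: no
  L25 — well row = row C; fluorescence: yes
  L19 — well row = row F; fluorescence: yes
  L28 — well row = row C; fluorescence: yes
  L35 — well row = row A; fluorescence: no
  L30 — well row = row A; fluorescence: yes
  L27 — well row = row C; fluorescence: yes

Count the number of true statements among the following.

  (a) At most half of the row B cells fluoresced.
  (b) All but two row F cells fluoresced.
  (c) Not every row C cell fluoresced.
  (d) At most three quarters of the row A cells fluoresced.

(a) row B: |A| = 7, |A ∩ B| = 4; needs |A ∩ B| ≤ |A ∖ B| — false.
(b) row F: |A| = 6, |A ∩ B| = 4; needs |A ∖ B| = 2 — true.
(c) row C: |A| = 8, |A ∩ B| = 8; needs A ⊄ B (|A ∖ B| ≥ 1) — false.
(d) row A: |A| = 6, |A ∩ B| = 4; needs |A ∩ B| / |A| ≤ 3/4 — true.

2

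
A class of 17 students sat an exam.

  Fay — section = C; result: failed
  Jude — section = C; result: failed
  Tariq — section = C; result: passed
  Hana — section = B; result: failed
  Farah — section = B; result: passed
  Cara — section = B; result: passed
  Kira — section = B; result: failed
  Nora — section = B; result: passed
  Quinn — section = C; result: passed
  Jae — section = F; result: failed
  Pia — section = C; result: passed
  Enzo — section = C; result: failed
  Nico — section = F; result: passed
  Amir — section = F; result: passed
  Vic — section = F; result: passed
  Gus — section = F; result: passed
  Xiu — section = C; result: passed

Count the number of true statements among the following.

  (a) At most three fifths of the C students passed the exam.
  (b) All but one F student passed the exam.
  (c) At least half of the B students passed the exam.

3

(a) C: |A| = 7, |A ∩ B| = 4; needs |A ∩ B| / |A| ≤ 3/5 — true.
(b) F: |A| = 5, |A ∩ B| = 4; needs |A ∖ B| = 1 — true.
(c) B: |A| = 5, |A ∩ B| = 3; needs |A ∩ B| ≥ |A ∖ B| — true.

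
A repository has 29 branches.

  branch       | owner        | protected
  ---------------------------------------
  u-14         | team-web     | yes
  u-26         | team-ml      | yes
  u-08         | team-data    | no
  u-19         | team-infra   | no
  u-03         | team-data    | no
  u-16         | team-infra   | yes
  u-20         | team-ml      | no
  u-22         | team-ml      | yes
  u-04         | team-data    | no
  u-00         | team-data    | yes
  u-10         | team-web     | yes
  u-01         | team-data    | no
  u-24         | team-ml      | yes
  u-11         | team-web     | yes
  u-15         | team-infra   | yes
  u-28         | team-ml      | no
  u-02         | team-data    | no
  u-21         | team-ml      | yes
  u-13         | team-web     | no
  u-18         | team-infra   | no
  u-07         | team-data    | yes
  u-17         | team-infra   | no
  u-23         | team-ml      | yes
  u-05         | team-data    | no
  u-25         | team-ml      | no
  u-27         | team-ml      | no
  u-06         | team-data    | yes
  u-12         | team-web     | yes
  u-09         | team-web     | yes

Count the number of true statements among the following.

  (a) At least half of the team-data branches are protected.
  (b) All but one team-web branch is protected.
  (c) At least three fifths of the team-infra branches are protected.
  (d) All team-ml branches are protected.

1

(a) team-data: |A| = 9, |A ∩ B| = 3; needs |A ∩ B| ≥ |A ∖ B| — false.
(b) team-web: |A| = 6, |A ∩ B| = 5; needs |A ∖ B| = 1 — true.
(c) team-infra: |A| = 5, |A ∩ B| = 2; needs |A ∩ B| / |A| ≥ 3/5 — false.
(d) team-ml: |A| = 9, |A ∩ B| = 5; needs A ⊆ B, i.e. every element of A is in B (|A ∖ B| = 0) — false.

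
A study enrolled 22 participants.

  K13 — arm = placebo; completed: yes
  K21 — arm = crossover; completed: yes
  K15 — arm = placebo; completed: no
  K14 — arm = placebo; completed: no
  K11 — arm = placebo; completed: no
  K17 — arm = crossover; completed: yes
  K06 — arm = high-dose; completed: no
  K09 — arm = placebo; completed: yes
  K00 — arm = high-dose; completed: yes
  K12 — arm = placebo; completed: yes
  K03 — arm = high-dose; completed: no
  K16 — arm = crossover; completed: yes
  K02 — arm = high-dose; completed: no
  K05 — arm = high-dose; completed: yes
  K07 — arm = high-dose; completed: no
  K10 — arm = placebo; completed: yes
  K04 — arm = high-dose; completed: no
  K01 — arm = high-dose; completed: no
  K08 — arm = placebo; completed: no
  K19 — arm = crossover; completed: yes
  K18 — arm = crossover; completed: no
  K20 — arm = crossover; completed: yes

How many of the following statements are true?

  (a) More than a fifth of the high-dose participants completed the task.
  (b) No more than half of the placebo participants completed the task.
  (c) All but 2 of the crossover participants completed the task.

2

(a) high-dose: |A| = 8, |A ∩ B| = 2; needs |A ∩ B| / |A| > 1/5 — true.
(b) placebo: |A| = 8, |A ∩ B| = 4; needs |A ∩ B| ≤ |A ∖ B| — true.
(c) crossover: |A| = 6, |A ∩ B| = 5; needs |A ∖ B| = 2 — false.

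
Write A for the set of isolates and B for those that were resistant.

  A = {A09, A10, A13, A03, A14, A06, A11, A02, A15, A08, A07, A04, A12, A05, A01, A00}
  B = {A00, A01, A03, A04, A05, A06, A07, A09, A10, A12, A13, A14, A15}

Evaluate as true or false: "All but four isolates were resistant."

Truth condition: |A ∖ B| = 4.
|A| = 16, |A ∩ B| = 13, |A ∖ B| = 3.
|A ∖ B| = 3, so the statement is false.

False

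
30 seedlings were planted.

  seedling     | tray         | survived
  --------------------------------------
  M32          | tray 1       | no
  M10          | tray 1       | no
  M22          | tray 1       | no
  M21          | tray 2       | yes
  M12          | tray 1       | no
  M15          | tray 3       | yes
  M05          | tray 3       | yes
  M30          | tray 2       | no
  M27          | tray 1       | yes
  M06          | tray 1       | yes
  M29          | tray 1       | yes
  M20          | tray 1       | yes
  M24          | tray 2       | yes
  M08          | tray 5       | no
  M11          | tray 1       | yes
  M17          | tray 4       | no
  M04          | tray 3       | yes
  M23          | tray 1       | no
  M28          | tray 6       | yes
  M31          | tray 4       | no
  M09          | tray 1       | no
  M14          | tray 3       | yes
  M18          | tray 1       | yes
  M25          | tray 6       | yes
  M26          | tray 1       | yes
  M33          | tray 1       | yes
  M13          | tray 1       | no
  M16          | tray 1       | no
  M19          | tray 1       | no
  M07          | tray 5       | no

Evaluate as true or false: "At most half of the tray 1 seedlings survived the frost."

'At most half of the tray 1 seedlings survived the frost' holds iff |A ∩ B| ≤ |A ∖ B|.
|A| = 17, |A ∩ B| = 8, |A ∖ B| = 9.
8 < 9, so the statement is true.

True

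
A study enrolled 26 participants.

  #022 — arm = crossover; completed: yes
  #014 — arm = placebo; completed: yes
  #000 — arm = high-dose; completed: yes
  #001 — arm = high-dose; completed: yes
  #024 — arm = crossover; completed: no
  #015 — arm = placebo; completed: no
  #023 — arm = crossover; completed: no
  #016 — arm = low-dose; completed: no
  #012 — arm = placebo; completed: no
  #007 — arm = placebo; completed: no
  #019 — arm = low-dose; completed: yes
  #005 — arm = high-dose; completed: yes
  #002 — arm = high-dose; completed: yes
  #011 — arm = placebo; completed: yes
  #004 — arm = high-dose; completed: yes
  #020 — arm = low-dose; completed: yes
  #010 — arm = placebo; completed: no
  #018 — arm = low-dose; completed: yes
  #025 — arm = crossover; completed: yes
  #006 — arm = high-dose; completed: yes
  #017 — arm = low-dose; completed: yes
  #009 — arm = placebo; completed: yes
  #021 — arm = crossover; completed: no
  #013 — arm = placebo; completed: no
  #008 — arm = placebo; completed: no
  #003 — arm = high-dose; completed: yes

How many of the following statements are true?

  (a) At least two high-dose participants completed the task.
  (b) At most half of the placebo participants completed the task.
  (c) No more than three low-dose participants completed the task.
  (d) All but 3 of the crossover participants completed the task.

(a) high-dose: |A| = 7, |A ∩ B| = 7; needs |A ∩ B| ≥ 2 — true.
(b) placebo: |A| = 9, |A ∩ B| = 3; needs |A ∩ B| ≤ |A ∖ B| — true.
(c) low-dose: |A| = 5, |A ∩ B| = 4; needs |A ∩ B| ≤ 3 — false.
(d) crossover: |A| = 5, |A ∩ B| = 2; needs |A ∖ B| = 3 — true.

3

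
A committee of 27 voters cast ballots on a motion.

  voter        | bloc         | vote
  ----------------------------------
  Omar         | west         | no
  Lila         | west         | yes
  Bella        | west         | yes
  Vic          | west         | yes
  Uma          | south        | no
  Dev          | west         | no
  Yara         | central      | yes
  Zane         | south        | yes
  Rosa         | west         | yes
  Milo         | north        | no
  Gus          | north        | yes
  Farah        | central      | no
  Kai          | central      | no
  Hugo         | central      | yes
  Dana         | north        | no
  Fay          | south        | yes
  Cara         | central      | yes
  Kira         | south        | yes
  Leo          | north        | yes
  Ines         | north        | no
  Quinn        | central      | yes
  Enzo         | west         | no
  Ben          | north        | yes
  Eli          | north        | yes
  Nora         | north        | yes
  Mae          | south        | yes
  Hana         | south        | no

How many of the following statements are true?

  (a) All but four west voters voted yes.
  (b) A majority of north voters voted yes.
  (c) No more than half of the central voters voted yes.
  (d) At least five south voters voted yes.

(a) west: |A| = 7, |A ∩ B| = 4; needs |A ∖ B| = 4 — false.
(b) north: |A| = 8, |A ∩ B| = 5; needs |A ∩ B| > |A ∖ B| — true.
(c) central: |A| = 6, |A ∩ B| = 4; needs |A ∩ B| ≤ |A ∖ B| — false.
(d) south: |A| = 6, |A ∩ B| = 4; needs |A ∩ B| ≥ 5 — false.

1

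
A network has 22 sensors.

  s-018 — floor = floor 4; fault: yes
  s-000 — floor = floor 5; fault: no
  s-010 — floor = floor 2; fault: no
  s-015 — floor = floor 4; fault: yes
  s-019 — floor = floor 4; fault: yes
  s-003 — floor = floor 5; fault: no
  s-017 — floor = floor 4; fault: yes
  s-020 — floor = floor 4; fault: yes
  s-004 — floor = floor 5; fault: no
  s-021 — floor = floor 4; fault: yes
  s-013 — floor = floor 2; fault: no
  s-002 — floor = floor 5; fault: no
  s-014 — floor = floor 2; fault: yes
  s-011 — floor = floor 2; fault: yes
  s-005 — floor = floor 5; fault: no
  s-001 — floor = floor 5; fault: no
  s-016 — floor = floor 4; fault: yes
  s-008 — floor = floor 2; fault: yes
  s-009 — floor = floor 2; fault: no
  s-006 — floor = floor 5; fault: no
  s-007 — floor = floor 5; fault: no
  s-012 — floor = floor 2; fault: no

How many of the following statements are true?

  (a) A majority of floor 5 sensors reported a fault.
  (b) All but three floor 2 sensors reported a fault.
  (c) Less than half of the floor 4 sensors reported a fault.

0

(a) floor 5: |A| = 8, |A ∩ B| = 0; needs |A ∩ B| > |A ∖ B| — false.
(b) floor 2: |A| = 7, |A ∩ B| = 3; needs |A ∖ B| = 3 — false.
(c) floor 4: |A| = 7, |A ∩ B| = 7; needs |A ∩ B| < |A ∖ B| — false.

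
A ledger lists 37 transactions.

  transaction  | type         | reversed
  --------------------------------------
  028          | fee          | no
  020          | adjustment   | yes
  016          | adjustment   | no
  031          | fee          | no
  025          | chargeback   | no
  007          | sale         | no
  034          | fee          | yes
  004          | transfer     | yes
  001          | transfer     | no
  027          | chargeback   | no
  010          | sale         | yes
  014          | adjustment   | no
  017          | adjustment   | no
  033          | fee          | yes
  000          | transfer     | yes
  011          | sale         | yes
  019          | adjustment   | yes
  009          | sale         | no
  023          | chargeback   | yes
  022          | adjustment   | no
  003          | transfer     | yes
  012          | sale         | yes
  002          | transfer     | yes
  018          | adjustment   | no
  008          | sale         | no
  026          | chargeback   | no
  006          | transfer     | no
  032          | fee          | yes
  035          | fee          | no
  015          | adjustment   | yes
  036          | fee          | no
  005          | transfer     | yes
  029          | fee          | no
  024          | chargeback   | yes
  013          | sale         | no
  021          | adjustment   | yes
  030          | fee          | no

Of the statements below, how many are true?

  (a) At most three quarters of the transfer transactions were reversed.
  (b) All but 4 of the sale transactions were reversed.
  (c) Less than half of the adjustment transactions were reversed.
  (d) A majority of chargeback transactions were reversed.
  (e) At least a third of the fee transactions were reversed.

4

(a) transfer: |A| = 7, |A ∩ B| = 5; needs |A ∩ B| / |A| ≤ 3/4 — true.
(b) sale: |A| = 7, |A ∩ B| = 3; needs |A ∖ B| = 4 — true.
(c) adjustment: |A| = 9, |A ∩ B| = 4; needs |A ∩ B| < |A ∖ B| — true.
(d) chargeback: |A| = 5, |A ∩ B| = 2; needs |A ∩ B| > |A ∖ B| — false.
(e) fee: |A| = 9, |A ∩ B| = 3; needs |A ∩ B| / |A| ≥ 1/3 — true.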